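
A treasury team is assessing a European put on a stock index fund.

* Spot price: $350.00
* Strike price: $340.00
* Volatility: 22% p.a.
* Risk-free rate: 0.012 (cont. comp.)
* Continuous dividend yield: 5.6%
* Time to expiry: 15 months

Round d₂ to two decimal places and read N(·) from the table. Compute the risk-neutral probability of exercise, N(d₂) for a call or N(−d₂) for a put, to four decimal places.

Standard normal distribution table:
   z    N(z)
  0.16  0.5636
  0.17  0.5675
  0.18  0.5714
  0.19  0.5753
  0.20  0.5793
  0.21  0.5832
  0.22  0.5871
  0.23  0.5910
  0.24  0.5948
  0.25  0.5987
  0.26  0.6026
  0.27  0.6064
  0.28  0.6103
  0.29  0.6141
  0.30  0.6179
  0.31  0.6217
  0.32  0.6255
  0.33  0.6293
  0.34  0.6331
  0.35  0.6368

σ√T = 0.22·√1.25 = 0.2460
d₁ = [ln(350/340) + (0.012 − 0.056 + ½·0.22²)·1.25] / (σ√T) = (0.0290 − 0.0247) / 0.2460 = 0.0172 → 0.02
d₂ = 0.0172 − 0.2460 = -0.2287 → -0.23
Pr(exercise) under Q = N(−d₂) = N(0.23) = 0.5910

0.5910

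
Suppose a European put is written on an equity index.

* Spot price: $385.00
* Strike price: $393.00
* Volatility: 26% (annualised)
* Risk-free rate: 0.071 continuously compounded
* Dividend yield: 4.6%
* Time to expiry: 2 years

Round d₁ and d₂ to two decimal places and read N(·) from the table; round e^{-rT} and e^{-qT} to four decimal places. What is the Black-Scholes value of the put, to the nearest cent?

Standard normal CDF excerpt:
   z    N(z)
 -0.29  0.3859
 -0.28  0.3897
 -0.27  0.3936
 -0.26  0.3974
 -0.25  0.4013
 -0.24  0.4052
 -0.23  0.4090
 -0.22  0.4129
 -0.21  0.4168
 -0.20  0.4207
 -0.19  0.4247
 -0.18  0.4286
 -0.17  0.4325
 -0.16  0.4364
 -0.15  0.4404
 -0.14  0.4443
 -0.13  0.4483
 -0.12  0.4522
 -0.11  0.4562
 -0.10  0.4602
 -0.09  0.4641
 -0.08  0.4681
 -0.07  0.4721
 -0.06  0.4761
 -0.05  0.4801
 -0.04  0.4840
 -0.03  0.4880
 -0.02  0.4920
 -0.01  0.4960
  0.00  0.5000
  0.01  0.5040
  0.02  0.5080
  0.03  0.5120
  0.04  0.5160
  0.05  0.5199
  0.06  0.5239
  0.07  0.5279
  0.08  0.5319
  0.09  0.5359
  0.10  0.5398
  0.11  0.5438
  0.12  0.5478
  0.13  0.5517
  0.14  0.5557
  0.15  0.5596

$44.50

σ√T = 0.26·√2 = 0.3677
d₁ = [ln(385/393) + (0.071 − 0.046 + 0.26²/2)·2] / 0.3677 = [-0.0206 + 0.1176] / 0.3677 = 0.2639 → 0.26
d₂ = d₁ − σ√T = 0.2639 − 0.3677 = -0.1038 → -0.10
e^(−qT) = e^(−0.046·2) = 0.9121;  e^(−rT) = e^(−0.071·2) = 0.8676
N(−d₂) = N(0.10) = 0.5398;  N(−d₁) = N(-0.26) = 0.3974
P = 393·0.8676·0.5398 − 385·0.9121·0.3974 = 184.0539 − 139.5504 = 44.5035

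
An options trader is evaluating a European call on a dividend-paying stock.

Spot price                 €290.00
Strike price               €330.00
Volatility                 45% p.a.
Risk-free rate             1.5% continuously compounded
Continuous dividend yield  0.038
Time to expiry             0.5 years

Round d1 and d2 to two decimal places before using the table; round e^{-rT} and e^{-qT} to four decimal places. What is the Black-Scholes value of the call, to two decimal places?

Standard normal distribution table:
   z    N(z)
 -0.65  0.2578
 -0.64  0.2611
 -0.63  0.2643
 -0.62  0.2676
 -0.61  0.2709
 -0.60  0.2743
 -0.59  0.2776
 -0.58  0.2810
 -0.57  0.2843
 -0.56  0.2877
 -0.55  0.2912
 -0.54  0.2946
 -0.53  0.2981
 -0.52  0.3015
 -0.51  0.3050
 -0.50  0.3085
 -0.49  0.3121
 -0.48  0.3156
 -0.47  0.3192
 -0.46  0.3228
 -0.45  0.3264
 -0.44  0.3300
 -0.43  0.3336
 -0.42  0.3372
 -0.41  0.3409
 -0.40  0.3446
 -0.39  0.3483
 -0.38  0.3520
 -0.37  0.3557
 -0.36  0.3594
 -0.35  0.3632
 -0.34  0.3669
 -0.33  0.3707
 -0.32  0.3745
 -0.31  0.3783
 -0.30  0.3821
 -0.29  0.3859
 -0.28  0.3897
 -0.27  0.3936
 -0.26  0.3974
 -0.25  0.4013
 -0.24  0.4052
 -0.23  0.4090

T = 0.5;  σ√T = 0.3182
d₁ = [ln(290/330) + (0.015 − 0.038 + 0.45²/2)·0.5] / 0.3182 = [-0.1292 + 0.0391] / 0.3182 = -0.2831 ⇒ -0.28
d₂ = d₁ − σ√T = -0.2831 − 0.3182 = -0.6013 ⇒ -0.60
exp(−qT) = exp(−0.038·0.5) = 0.9812;  exp(−rT) = exp(−0.015·0.5) = 0.9925
C = 290·0.9812·N(-0.28) − 330·0.9925·N(-0.60) = 290·0.9812·0.3897 − 330·0.9925·0.2743 = 110.8884 − 89.8401 = 21.0482

€21.05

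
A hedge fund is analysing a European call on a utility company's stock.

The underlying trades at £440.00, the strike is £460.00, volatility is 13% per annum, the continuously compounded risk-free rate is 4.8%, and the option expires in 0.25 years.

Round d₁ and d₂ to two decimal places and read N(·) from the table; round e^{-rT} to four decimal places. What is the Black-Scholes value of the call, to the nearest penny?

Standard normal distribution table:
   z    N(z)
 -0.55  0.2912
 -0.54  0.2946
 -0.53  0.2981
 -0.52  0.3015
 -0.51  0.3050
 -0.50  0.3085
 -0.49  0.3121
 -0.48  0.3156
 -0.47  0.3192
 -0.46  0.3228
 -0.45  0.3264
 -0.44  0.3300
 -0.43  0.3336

σ√T = 0.13 × 0.5000 = 0.0650
ln(S/K) + (r + σ²/2)T = ln(440/460) + (0.048 + 0.13²/2)·0.25 = -0.0445 + 0.0141 = -0.0303
d₁ = -0.0303 / 0.0650 = -0.4668 ⇒ -0.47
d₂ = d₁ − σ√T = -0.4668 − 0.0650 = -0.5318 ⇒ -0.53
exp(−rT) = exp(−0.048·0.25) = 0.9881
N(d₁) = N(-0.47) = 0.3192;  N(d₂) = N(-0.53) = 0.2981
C = 440·0.3192 − 460·0.9881·0.2981 = 140.4480 − 135.4942 = 4.9538

£4.95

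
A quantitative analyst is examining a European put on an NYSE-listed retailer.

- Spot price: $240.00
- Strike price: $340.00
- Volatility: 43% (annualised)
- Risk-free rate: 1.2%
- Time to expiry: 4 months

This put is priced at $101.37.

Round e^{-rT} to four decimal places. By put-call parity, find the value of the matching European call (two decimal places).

$2.73

exp(−rT) = exp(−0.012·0.3333) = 0.9960
Put-call parity: C − P = S − K·e^(−rT) = 240 − 340·0.9960 = 240 − 338.6400 = -98.6400
C = P + (C − P) = 101.37 + (-98.6400) = 2.7300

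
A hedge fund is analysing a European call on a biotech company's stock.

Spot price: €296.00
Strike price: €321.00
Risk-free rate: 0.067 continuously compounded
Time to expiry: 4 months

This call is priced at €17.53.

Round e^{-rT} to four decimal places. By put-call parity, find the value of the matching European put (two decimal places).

€35.44

e^(−rT) = e^(−0.067·0.3333) = 0.9779
Put-call parity: C − P = S − K·e^(−rT) = 296 − 321·0.9779 = 296 − 313.9059 = -17.9059
P = C − (C − P) = 17.53 − (-17.9059) = 35.4359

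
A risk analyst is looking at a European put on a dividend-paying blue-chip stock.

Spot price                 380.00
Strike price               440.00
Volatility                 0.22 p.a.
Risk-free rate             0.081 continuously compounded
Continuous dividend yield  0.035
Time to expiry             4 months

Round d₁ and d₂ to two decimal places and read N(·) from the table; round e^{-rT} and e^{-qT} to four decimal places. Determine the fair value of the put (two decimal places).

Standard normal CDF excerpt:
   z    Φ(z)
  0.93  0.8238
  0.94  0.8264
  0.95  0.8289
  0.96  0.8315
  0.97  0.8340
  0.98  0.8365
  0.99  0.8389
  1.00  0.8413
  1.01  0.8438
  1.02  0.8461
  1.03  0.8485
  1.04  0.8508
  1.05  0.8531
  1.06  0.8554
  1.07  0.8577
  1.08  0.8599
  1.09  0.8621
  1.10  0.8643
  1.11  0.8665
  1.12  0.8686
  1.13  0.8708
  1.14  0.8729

56.93

T = 0.3333;  σ√T = 0.1270
d₁ = [ln(380/440) + (0.081 − 0.035 + 0.22²/2)·0.3333] / 0.1270 = [-0.1466 + 0.0234] / 0.1270 = -0.9700 → -0.97
d₂ = d₁ − σ√T = -0.9700 − 0.1270 = -1.0970 → -1.10
e^(−qT) = e^(−0.035·0.3333) = 0.9884;  e^(−rT) = e^(−0.081·0.3333) = 0.9734
N(−d₂) = N(1.10) = 0.8643;  N(−d₁) = N(0.97) = 0.8340
P = 440·0.9734·0.8643 − 380·0.9884·0.8340 = 370.1762 − 313.2437 = 56.9325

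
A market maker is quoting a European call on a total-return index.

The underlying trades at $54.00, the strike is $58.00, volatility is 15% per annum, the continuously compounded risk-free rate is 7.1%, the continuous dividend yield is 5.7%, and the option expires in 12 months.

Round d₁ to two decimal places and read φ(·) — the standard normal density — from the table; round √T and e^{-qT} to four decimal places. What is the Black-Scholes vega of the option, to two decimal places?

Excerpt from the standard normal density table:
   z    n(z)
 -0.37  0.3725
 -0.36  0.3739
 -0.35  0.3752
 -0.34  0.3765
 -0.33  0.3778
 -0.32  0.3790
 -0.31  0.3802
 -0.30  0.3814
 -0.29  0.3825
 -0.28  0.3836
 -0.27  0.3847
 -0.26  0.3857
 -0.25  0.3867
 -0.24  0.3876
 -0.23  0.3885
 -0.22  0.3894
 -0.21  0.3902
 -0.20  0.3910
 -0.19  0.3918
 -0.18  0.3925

σ√T = 0.15·√1 = 0.1500
d₁ = [ln(54/58) + (0.071 − 0.057 + ½·0.15²)·1] / (σ√T) = (-0.0715 + 0.0252) / 0.1500 = -0.3081 ≈ -0.31
√T = √1 = 1.0000
φ(d₁) = φ(-0.31) = 0.3802
exp(−qT) = exp(−0.057·1) = 0.9446
vega = S·exp(−qT)·φ(d₁)·√T = 54·0.9446·0.3802·1.0000 = 19.3934
(Call and put vega coincide under Black-Scholes.)

19.39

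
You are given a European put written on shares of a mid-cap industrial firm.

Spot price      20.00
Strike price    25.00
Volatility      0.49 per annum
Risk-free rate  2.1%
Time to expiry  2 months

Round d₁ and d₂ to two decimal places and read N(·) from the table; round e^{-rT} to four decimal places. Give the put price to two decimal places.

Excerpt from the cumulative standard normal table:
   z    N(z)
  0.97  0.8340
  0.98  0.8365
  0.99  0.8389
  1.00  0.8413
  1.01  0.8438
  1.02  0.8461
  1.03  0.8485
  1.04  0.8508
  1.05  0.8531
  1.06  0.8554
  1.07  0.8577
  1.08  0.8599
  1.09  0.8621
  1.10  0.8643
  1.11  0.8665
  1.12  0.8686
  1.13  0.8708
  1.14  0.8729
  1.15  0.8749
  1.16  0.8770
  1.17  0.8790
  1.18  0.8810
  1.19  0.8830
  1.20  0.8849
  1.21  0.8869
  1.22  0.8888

σ√T = 0.49·√0.1667 = 0.2000
d₁ = [ln(20/25) + (0.021 + 0.49²/2)·0.1667] / 0.2000 = [-0.2231 + 0.0235] / 0.2000 = -0.9980 ≈ -1.00
d₂ = d₁ − σ√T = -0.9980 − 0.2000 = -1.1980 ≈ -1.20
exp(−rT) = exp(−0.021·0.1667) = 0.9965
P = 25·0.9965·N(1.20) − 20·N(1.00) = 25·0.9965·0.8849 − 20·0.8413 = 22.0451 − 16.8260 = 5.2191

5.22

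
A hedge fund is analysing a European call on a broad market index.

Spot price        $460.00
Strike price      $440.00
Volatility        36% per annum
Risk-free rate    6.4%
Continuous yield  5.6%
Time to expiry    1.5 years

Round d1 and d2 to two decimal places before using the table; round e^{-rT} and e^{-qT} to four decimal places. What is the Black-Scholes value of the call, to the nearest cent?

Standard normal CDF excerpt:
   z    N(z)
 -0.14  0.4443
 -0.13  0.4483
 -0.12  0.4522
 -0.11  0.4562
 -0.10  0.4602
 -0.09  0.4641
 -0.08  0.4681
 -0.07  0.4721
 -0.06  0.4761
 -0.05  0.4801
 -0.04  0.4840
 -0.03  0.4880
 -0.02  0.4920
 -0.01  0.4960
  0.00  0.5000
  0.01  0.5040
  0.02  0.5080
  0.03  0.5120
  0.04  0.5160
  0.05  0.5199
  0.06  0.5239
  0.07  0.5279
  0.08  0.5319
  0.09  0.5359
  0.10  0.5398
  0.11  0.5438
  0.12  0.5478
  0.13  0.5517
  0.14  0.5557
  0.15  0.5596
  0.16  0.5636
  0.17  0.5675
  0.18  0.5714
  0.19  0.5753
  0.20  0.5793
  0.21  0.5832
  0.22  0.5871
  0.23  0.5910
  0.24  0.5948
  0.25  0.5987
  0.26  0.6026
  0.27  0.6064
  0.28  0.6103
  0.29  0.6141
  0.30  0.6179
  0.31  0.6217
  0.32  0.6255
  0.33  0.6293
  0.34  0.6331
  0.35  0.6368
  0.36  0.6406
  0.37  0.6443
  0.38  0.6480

T = 1.5;  σ√T = 0.4409
d₁ = [ln(460/440) + (0.064 − 0.056 + 0.36²/2)·1.5] / 0.4409 = [0.0445 + 0.1092] / 0.4409 = 0.3485 which rounds to 0.35
d₂ = d₁ − σ√T = 0.3485 − 0.4409 = -0.0924 which rounds to -0.09
e^(−qT) = e^(−0.056·1.5) = 0.9194;  e^(−rT) = e^(−0.064·1.5) = 0.9085
N(d₁) = N(0.35) = 0.6368;  N(d₂) = N(-0.09) = 0.4641
C = 460·0.9194·0.6368 − 440·0.9085·0.4641 = 269.3180 − 185.5193 = 83.7987

$83.80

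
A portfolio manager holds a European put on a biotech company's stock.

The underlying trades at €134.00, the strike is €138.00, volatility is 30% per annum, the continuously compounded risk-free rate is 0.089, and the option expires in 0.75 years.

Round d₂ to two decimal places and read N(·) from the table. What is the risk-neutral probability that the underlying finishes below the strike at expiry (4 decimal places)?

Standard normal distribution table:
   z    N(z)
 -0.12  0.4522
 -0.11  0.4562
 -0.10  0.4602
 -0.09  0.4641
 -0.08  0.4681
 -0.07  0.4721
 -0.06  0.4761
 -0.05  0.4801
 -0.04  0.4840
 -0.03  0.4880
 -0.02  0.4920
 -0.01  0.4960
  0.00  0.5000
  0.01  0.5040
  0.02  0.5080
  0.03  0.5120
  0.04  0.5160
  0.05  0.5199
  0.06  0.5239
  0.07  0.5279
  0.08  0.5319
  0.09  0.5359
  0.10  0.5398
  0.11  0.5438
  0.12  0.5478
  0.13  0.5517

0.4960

T = 0.75;  σ√T = 0.2598
ln(S/K) + (r + σ²/2)T = ln(134/138) + (0.089 + 0.3²/2)·0.75 = -0.0294 + 0.1005 = 0.0711
d₁ = 0.0711 / 0.2598 = 0.2736 ≈ 0.27
d₂ = d₁ − σ√T = 0.2736 − 0.2598 = 0.0138 ≈ 0.01
Pr(exercise) under Q = N(−d₂) = N(-0.01) = 0.4960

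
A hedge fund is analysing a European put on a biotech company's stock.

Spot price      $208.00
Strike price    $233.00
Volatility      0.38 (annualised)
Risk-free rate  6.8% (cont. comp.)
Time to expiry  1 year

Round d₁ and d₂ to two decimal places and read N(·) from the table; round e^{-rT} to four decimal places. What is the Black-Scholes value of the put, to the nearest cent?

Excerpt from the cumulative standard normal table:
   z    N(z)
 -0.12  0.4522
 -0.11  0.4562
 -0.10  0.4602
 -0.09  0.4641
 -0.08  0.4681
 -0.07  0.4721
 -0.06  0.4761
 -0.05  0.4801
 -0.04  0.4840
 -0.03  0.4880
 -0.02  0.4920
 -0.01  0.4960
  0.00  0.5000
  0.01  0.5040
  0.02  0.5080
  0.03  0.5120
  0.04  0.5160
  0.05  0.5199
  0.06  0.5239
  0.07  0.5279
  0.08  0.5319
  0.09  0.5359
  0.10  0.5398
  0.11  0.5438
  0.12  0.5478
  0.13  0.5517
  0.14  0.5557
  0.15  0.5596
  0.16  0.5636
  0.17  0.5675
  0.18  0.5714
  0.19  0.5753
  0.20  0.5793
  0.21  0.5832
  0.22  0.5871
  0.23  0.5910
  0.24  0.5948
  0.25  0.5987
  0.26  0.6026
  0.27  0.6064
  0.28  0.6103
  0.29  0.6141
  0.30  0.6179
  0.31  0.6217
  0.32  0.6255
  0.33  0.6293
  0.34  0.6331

T = 1;  σ√T = 0.3800
ln(S/K) + (r + σ²/2)T = ln(208/233) + (0.068 + 0.38²/2)·1 = -0.1135 + 0.1402 = 0.0267
d₁ = 0.0267 / 0.3800 = 0.0703 which rounds to 0.07
d₂ = d₁ − σ√T = 0.0703 − 0.3800 = -0.3097 which rounds to -0.31
exp(−rT) = exp(−0.068·1) = 0.9343
P = 233·0.9343·N(0.31) − 208·N(-0.07) = 233·0.9343·0.6217 − 208·0.4721 = 135.3391 − 98.1968 = 37.1423

$37.14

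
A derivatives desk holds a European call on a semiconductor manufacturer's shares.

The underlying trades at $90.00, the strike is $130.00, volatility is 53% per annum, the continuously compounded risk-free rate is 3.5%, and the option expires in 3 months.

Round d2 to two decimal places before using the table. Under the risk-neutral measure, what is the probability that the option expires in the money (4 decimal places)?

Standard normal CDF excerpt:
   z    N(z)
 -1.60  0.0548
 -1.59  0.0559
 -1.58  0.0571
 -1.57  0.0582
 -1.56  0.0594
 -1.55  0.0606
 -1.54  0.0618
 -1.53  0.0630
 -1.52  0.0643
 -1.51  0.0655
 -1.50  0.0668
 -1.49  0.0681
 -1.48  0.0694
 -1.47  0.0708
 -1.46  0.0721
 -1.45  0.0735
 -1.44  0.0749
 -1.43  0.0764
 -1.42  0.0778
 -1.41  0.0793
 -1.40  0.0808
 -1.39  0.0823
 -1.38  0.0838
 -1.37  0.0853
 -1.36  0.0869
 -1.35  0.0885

σ√T = 0.53 × 0.5000 = 0.2650
d₁ = [ln(90/130) + (0.035 + 0.53²/2)·0.25] / 0.2650 = [-0.3677 + 0.0439] / 0.2650 = -1.2221 → -1.22
d₂ = d₁ − σ√T = -1.2221 − 0.2650 = -1.4871 → -1.49
Risk-neutral Pr[S_T > K] = N(d₂) = N(-1.49) = 0.0681

0.0681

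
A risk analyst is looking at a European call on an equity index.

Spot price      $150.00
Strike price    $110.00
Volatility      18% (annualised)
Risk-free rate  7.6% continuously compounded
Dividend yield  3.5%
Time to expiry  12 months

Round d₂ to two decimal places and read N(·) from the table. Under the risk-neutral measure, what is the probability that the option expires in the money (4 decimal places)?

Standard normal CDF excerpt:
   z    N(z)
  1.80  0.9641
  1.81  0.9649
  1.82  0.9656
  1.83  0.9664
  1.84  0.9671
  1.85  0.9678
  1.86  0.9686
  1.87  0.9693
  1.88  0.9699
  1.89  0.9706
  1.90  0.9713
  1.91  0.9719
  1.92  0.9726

T = 1;  σ√T = 0.1800
d₁ = [ln(150/110) + (0.076 − 0.035 + 0.18²/2)·1] / 0.1800 = [0.3102 + 0.0572] / 0.1800 = 2.0409 ⇒ 2.04
d₂ = d₁ − σ√T = 2.0409 − 0.1800 = 1.8609 ⇒ 1.86
Risk-neutral Pr[S_T > K] = N(d₂) = N(1.86) = 0.9686

0.9686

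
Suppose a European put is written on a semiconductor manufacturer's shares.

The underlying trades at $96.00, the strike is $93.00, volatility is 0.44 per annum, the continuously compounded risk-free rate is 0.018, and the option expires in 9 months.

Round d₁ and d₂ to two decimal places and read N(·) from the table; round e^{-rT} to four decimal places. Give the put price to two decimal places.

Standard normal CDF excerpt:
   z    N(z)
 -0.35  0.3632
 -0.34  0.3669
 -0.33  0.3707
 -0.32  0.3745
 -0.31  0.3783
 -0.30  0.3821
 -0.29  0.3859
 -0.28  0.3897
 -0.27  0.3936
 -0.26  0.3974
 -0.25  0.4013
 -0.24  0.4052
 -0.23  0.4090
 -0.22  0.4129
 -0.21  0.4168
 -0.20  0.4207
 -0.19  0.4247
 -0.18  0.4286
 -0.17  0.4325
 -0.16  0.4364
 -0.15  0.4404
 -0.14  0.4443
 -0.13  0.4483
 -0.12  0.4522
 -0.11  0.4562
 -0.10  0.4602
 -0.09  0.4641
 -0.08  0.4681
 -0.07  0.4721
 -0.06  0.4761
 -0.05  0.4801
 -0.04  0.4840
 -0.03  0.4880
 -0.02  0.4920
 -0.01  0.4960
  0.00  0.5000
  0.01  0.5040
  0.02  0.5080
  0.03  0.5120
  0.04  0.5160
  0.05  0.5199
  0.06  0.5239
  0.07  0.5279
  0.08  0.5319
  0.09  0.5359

$12.12

T = 0.75;  σ√T = 0.3811
d₁ = [ln(96/93) + (0.018 + 0.44²/2)·0.75] / 0.3811 = [0.0317 + 0.0861] / 0.3811 = 0.3093 which rounds to 0.31
d₂ = d₁ − σ√T = 0.3093 − 0.3811 = -0.0718 which rounds to -0.07
exp(−rT) = exp(−0.018·0.75) = 0.9866
N(−d₂) = N(0.07) = 0.5279;  N(−d₁) = N(-0.31) = 0.3783
P = 93·0.9866·0.5279 − 96·0.3783 = 48.4368 − 36.3168 = 12.1200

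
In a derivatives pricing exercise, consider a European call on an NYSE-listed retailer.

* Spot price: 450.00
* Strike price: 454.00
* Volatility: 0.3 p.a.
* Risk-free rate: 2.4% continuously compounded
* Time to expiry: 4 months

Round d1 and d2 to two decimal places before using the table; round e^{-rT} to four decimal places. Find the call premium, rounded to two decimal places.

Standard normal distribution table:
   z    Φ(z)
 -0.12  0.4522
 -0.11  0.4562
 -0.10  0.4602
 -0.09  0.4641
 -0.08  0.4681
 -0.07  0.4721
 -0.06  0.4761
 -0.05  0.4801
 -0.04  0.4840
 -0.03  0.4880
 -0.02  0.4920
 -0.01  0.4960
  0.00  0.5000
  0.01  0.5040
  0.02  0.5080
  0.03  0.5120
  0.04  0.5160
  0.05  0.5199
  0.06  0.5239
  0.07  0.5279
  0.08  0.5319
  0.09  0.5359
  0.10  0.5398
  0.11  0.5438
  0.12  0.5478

30.34

σ√T = 0.3 × 0.5774 = 0.1732
ln(S/K) + (r + σ²/2)T = ln(450/454) + (0.024 + 0.3²/2)·0.3333 = -0.0088 + 0.0230 = 0.0142
d₁ = 0.0142 / 0.1732 = 0.0817 → 0.08
d₂ = d₁ − σ√T = 0.0817 − 0.1732 = -0.0915 → -0.09
exp(−rT) = exp(−0.024·0.3333) = 0.9920
N(d₁) = N(0.08) = 0.5319;  N(d₂) = N(-0.09) = 0.4641
C = 450·0.5319 − 454·0.9920·0.4641 = 239.3550 − 209.0158 = 30.3392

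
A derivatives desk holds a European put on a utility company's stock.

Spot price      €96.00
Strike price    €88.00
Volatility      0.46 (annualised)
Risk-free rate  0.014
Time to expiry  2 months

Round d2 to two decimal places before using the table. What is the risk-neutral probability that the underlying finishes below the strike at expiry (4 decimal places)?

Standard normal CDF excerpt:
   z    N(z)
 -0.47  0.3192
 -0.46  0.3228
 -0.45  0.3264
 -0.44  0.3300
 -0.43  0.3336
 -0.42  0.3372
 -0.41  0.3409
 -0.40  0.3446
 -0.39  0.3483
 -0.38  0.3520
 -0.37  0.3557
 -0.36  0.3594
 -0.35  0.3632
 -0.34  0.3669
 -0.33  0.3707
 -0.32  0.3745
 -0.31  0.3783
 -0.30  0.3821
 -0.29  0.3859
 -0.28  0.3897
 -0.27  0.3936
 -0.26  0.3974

T = 0.1667;  σ√T = 0.1878
d₁ = [ln(96/88) + (0.014 + 0.46²/2)·0.1667] / 0.1878 = [0.0870 + 0.0200] / 0.1878 = 0.5697 → 0.57
d₂ = d₁ − σ√T = 0.5697 − 0.1878 = 0.3819 → 0.38
Risk-neutral Pr[S_T < K] = N(−d₂) = N(-0.38) = 0.3520

0.3520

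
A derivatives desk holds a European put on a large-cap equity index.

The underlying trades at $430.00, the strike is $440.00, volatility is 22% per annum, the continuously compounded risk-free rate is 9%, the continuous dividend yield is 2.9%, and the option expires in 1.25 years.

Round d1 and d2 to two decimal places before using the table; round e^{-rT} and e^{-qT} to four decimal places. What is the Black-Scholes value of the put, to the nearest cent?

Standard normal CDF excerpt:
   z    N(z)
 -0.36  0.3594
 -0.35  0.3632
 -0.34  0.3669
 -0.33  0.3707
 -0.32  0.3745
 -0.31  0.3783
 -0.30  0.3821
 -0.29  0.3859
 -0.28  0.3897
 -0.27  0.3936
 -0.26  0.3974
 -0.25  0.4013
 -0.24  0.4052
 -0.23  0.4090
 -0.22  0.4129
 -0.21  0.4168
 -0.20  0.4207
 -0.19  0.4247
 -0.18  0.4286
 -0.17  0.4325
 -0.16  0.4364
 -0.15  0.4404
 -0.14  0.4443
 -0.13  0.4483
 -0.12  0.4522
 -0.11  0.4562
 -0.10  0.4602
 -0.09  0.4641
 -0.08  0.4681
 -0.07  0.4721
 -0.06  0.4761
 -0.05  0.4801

T = 1.25;  σ√T = 0.2460
ln(S/K) + (r − q + σ²/2)T = ln(430/440) + (0.09 − 0.029 + 0.22²/2)·1.25 = -0.0230 + 0.1065 = 0.0835
d₁ = 0.0835 / 0.2460 = 0.3395 ⇒ 0.34
d₂ = d₁ − σ√T = 0.3395 − 0.2460 = 0.0936 ⇒ 0.09
e^(−qT) = e^(−0.029·1.25) = 0.9644;  e^(−rT) = e^(−0.09·1.25) = 0.8936
P = 440·0.8936·N(-0.09) − 430·0.9644·N(-0.34) = 440·0.8936·0.4641 − 430·0.9644·0.3669 = 182.4767 − 152.1505 = 30.3262

$30.33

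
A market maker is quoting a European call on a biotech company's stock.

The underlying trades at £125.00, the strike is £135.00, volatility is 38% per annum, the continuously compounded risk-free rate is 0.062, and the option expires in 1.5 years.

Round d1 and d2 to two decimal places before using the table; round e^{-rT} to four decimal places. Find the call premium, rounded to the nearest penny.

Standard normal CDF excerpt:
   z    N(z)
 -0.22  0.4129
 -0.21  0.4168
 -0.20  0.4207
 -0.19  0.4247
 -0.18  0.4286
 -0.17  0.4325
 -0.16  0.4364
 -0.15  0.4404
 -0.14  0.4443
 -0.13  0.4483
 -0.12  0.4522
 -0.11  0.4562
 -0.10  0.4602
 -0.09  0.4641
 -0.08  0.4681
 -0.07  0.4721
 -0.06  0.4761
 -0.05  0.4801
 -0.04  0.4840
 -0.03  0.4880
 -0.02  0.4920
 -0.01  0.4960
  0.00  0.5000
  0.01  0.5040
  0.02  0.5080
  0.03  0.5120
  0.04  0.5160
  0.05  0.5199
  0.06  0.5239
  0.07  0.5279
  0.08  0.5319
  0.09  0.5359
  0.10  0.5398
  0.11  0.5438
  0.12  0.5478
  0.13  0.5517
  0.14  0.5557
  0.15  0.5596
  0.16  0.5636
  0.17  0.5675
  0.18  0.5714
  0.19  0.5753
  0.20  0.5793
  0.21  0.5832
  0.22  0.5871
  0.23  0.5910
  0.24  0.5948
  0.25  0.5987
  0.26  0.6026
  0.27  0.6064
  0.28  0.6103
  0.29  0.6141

£24.05

T = 1.5;  σ√T = 0.4654
ln(S/K) + (r + σ²/2)T = ln(125/135) + (0.062 + 0.38²/2)·1.5 = -0.0770 + 0.2013 = 0.1243
d₁ = 0.1243 / 0.4654 = 0.2672 ⇒ 0.27
d₂ = d₁ − σ√T = 0.2672 − 0.4654 = -0.1982 ⇒ -0.20
e^(−rT) = e^(−0.062·1.5) = 0.9112
C = 125·N(0.27) − 135·0.9112·N(-0.20) = 125·0.6064 − 135·0.9112·0.4207 = 75.8000 − 51.7511 = 24.0489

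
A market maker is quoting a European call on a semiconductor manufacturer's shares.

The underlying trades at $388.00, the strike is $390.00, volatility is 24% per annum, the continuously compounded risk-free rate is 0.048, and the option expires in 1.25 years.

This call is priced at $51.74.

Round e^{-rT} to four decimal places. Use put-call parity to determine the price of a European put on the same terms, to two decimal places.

$31.04

e^(−rT) = e^(−0.048·1.25) = 0.9418
Put-call parity: C − P = S − K·e^(−rT) = 388 − 390·0.9418 = 388 − 367.3020 = 20.6980
P = C − (C − P) = 51.74 − (20.6980) = 31.0420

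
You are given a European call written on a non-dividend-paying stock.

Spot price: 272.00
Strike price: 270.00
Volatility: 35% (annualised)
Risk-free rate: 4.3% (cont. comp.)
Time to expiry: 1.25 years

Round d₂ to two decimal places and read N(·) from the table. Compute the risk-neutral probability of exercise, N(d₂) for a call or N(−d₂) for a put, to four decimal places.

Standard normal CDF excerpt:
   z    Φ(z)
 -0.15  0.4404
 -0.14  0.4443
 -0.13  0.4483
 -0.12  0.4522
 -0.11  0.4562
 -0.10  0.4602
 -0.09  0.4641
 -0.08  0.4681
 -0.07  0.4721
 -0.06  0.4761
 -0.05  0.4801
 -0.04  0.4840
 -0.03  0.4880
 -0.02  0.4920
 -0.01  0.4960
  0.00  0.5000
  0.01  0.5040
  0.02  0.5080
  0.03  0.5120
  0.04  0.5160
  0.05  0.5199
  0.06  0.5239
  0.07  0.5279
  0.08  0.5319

T = 1.25;  σ√T = 0.3913
d₁ = [ln(272/270) + (0.043 + ½·0.35²)·1.25] / (σ√T) = (0.0074 + 0.1303) / 0.3913 = 0.3519 ≈ 0.35
d₂ = 0.3519 − 0.3913 = -0.0394 ≈ -0.04
Pr(exercise) under Q = N(d₂) = 0.4840

0.4840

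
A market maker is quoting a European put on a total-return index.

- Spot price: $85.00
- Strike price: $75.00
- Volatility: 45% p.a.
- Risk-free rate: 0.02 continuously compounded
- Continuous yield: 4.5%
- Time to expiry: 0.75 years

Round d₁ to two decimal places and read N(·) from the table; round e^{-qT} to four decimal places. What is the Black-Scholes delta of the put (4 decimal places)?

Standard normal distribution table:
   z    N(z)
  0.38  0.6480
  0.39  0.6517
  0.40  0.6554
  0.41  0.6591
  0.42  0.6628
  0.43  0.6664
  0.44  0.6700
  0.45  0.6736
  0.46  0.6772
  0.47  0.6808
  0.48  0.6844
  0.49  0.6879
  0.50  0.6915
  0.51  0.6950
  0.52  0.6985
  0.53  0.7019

-0.3086

σ√T = 0.45·√0.75 = 0.3897
d₁ = [ln(85/75) + (0.02 − 0.045 + ½·0.45²)·0.75] / (σ√T) = (0.1252 + 0.0572) / 0.3897 = 0.4679 which rounds to 0.47
N(d₁) = N(0.47) = 0.6808
Δ_put = exp(−qT)·(N(d₁) − 1) = 0.9668·(0.6808 − 1) = -0.3086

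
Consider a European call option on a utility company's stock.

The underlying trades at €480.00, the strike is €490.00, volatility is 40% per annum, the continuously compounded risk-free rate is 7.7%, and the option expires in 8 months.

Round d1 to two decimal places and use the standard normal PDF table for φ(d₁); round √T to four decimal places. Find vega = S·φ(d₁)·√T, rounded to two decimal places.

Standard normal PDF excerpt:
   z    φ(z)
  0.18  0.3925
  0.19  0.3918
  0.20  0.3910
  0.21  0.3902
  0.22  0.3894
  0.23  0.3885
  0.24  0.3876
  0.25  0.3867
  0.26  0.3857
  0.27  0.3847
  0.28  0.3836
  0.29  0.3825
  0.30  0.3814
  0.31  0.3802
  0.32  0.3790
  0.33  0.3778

151.16

σ√T = 0.4·√0.6667 = 0.3266
d₁ = [ln(480/490) + (0.077 + ½·0.4²)·0.6667] / (σ√T) = (-0.0206 + 0.1047) / 0.3266 = 0.2573 → 0.26
√T = √0.6667 = 0.8165
φ(d₁) = φ(0.26) = 0.3857
vega = S·φ(d₁)·√T = 480·0.3857·0.8165 = 151.1635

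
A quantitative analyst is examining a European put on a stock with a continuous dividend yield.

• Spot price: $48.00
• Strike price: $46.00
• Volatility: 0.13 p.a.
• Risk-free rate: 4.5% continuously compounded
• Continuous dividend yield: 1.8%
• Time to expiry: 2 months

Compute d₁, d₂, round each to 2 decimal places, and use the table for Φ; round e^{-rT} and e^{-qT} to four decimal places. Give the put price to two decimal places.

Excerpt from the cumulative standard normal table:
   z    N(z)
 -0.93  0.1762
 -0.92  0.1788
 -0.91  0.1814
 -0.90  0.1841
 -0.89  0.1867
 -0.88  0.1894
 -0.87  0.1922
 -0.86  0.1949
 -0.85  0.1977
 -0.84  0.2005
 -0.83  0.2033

T = 0.1667;  σ√T = 0.0531
d₁ = [ln(48/46) + (0.045 − 0.018 + ½·0.13²)·0.1667] / (σ√T) = (0.0426 + 0.0059) / 0.0531 = 0.9132 ≈ 0.91
d₂ = 0.9132 − 0.0531 = 0.8602 ≈ 0.86
exp(−qT) = exp(−0.018·0.1667) = 0.9970;  exp(−rT) = exp(−0.045·0.1667) = 0.9925
N(−d₂) = N(-0.86) = 0.1949;  N(−d₁) = N(-0.91) = 0.1814
P = 46·0.9925·0.1949 − 48·0.9970·0.1814 = 8.8982 − 8.6811 = 0.2171

$0.22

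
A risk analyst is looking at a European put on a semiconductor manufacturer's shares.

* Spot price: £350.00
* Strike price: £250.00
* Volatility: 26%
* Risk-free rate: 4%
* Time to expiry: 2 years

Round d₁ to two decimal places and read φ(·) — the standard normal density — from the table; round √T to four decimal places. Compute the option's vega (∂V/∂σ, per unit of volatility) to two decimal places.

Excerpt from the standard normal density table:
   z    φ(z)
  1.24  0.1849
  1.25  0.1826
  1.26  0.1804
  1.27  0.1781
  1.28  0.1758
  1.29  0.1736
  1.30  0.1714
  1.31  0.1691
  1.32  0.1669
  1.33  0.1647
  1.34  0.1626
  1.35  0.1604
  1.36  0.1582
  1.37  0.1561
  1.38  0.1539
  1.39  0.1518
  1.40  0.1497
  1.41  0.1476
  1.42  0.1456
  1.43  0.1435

T = 2;  σ√T = 0.3677
d₁ = [ln(350/250) + (0.04 + 0.26²/2)·2] / 0.3677 = [0.3365 + 0.1476] / 0.3677 = 1.3165 which rounds to 1.32
√T = √2 = 1.4142
φ(d₁) = φ(1.32) = 0.1669
vega = S·φ(d₁)·√T = 350·0.1669·1.4142 = 82.6105

82.61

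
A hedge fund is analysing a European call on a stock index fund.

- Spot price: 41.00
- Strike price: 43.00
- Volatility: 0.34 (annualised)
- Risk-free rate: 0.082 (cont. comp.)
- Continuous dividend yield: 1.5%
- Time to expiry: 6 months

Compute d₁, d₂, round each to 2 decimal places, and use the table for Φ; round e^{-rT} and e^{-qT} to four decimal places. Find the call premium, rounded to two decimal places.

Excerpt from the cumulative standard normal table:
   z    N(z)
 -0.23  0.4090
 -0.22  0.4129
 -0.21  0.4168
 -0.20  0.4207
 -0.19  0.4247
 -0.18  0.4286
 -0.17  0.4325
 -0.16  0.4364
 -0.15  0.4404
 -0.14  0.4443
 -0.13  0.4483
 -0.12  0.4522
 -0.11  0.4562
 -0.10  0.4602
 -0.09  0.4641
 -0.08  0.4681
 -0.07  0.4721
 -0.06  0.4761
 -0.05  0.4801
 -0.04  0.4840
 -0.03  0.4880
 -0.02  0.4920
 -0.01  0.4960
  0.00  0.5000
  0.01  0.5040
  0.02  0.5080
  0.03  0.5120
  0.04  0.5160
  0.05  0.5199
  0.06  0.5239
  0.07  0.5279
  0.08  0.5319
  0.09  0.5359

3.63

T = 0.5;  σ√T = 0.2404
d₁ = [ln(41/43) + (0.082 − 0.015 + 0.34²/2)·0.5] / 0.2404 = [-0.0476 + 0.0624] / 0.2404 = 0.0614 which rounds to 0.06
d₂ = d₁ − σ√T = 0.0614 − 0.2404 = -0.1790 which rounds to -0.18
exp(−qT) = exp(−0.015·0.5) = 0.9925;  exp(−rT) = exp(−0.082·0.5) = 0.9598
C = 41·0.9925·N(0.06) − 43·0.9598·N(-0.18) = 41·0.9925·0.5239 − 43·0.9598·0.4286 = 21.3188 − 17.6889 = 3.6299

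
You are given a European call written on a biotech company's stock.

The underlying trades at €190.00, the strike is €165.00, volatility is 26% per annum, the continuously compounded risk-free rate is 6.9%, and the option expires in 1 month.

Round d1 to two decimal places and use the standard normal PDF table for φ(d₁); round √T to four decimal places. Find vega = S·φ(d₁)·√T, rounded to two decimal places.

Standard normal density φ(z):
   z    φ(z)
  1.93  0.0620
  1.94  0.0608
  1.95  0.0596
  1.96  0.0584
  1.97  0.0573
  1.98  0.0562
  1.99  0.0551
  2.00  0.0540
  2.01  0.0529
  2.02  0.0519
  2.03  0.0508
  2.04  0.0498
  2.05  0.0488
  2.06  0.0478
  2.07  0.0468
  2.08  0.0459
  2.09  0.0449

3.02

σ√T = 0.26·√0.08333 = 0.0751
d₁ = [ln(190/165) + (0.069 + ½·0.26²)·0.08333] / (σ√T) = (0.1411 + 0.0086) / 0.0751 = 1.9938 ≈ 1.99
√T = √0.08333 = 0.2887
φ(d₁) = φ(1.99) = 0.0551
vega = S·φ(d₁)·√T = 190·0.0551·0.2887 = 3.0224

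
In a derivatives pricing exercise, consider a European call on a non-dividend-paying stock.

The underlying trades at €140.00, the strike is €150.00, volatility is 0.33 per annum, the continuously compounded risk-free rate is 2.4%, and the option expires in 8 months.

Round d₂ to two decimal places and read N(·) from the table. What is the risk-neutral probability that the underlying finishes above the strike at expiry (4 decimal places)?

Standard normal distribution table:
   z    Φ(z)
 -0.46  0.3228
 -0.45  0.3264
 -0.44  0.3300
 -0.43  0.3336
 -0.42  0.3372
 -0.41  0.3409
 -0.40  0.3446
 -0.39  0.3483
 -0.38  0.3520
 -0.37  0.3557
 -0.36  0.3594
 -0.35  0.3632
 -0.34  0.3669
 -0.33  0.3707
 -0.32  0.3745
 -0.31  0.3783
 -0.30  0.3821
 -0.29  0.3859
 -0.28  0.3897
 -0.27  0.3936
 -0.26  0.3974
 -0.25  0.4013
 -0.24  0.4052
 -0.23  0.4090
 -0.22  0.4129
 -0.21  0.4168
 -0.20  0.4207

0.3707

σ√T = 0.33·√0.6667 = 0.2694
d₁ = [ln(140/150) + (0.024 + 0.33²/2)·0.6667] / 0.2694 = [-0.0690 + 0.0523] / 0.2694 = -0.0620 which rounds to -0.06
d₂ = d₁ − σ√T = -0.0620 − 0.2694 = -0.3314 which rounds to -0.33
Risk-neutral Pr[S_T > K] = N(d₂) = N(-0.33) = 0.3707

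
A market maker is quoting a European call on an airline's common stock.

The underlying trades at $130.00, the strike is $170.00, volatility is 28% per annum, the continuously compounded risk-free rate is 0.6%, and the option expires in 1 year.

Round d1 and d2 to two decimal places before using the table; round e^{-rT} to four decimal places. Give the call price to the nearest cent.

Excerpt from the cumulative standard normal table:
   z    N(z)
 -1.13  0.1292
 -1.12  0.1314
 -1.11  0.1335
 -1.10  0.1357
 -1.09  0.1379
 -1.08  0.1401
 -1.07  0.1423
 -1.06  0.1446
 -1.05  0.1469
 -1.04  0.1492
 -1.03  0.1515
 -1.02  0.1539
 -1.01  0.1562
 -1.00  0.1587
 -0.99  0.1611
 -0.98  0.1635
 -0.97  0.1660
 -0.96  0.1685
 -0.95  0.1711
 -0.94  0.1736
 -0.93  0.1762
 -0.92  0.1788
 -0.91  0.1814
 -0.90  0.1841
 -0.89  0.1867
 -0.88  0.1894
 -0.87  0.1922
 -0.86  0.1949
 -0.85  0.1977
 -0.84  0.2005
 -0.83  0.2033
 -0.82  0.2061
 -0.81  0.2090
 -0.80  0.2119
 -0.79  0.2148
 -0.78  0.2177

$3.87

T = 1;  σ√T = 0.2800
d₁ = [ln(130/170) + (0.006 + ½·0.28²)·1] / (σ√T) = (-0.2683 + 0.0452) / 0.2800 = -0.7967 ⇒ -0.80
d₂ = -0.7967 − 0.2800 = -1.0767 ⇒ -1.08
exp(−rT) = exp(−0.006·1) = 0.9940
N(d₁) = N(-0.80) = 0.2119;  N(d₂) = N(-1.08) = 0.1401
C = 130·0.2119 − 170·0.9940·0.1401 = 27.5470 − 23.6741 = 3.8729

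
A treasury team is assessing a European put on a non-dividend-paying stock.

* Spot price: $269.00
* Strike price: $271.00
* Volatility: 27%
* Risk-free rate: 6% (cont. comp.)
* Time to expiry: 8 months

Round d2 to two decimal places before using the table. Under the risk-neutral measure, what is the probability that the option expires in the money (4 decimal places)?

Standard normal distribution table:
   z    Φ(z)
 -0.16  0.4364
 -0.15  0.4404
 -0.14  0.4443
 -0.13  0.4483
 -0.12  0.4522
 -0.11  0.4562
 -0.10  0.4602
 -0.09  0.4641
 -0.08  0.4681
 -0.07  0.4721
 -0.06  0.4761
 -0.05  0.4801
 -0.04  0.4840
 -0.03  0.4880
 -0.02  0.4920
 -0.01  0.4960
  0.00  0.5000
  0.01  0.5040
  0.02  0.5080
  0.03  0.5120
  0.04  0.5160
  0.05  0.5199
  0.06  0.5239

σ√T = 0.27 × 0.8165 = 0.2205
d₁ = [ln(269/271) + (0.06 + 0.27²/2)·0.6667] / 0.2205 = [-0.0074 + 0.0643] / 0.2205 = 0.2581 ⇒ 0.26
d₂ = d₁ − σ√T = 0.2581 − 0.2205 = 0.0376 ⇒ 0.04
Pr(exercise) under Q = N(−d₂) = N(-0.04) = 0.4840

0.4840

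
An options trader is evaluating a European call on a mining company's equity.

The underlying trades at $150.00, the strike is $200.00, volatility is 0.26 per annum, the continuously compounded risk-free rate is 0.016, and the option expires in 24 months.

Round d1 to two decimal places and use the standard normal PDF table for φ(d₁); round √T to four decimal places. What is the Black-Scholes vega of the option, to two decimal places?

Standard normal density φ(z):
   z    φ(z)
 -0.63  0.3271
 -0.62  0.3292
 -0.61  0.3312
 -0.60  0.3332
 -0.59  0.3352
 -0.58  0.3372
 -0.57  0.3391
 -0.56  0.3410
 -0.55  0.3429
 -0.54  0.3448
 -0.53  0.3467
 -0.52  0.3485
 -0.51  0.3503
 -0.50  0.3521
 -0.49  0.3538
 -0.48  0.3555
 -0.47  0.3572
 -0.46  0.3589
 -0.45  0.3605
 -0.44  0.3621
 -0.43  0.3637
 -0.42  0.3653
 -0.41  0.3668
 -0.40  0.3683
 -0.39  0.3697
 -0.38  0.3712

74.31

σ√T = 0.26·√2 = 0.3677
ln(S/K) + (r + σ²/2)T = ln(150/200) + (0.016 + 0.26²/2)·2 = -0.2877 + 0.0996 = -0.1881
d₁ = -0.1881 / 0.3677 = -0.5115 ≈ -0.51
√T = √2 = 1.4142
φ(d₁) = φ(-0.51) = 0.3503
vega = S·φ(d₁)·√T = 150·0.3503·1.4142 = 74.3091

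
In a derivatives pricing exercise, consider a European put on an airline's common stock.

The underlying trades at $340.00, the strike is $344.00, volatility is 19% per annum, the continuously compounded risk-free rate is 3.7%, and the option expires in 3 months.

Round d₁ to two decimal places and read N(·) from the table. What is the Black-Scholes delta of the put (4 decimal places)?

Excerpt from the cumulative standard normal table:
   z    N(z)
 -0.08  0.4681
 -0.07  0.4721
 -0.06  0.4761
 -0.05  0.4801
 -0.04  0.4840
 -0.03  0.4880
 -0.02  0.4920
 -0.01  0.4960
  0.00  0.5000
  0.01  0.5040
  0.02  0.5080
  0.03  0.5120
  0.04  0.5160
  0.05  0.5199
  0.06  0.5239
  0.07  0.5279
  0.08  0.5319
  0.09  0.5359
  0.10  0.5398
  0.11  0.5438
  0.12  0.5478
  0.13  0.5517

σ√T = 0.19 × 0.5000 = 0.0950
d₁ = [ln(340/344) + (0.037 + ½·0.19²)·0.25] / (σ√T) = (-0.0117 + 0.0138) / 0.0950 = 0.0218 → 0.02
N(d₁) = N(0.02) = 0.5080
Δ_put = N(d₁) − 1 = 0.5080 − 1 = -0.4920

-0.4920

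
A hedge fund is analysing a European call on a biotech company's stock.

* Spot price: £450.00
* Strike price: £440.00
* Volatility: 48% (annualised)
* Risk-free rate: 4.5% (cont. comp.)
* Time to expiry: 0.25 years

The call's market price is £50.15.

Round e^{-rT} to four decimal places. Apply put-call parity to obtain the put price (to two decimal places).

e^(−rT) = e^(−0.045·0.25) = 0.9888
Put-call parity: C − P = S − K·e^(−rT) = 450 − 440·0.9888 = 450 − 435.0720 = 14.9280
P = C − (C − P) = 50.15 − (14.9280) = 35.2220

£35.22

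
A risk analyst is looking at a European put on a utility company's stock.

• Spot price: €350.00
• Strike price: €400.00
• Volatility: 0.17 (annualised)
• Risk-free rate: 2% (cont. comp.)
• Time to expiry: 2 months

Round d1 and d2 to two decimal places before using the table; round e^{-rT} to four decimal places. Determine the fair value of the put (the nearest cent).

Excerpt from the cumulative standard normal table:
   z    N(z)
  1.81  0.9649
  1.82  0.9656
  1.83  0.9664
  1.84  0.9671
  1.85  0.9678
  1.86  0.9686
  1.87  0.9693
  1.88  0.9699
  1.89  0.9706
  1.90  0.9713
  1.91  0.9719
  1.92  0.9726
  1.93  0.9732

€48.99

T = 0.1667;  σ√T = 0.0694
d₁ = [ln(350/400) + (0.02 + ½·0.17²)·0.1667] / (σ√T) = (-0.1335 + 0.0057) / 0.0694 = -1.8413 which rounds to -1.84
d₂ = -1.8413 − 0.0694 = -1.9107 which rounds to -1.91
exp(−rT) = exp(−0.02·0.1667) = 0.9967
N(−d₂) = N(1.91) = 0.9719;  N(−d₁) = N(1.84) = 0.9671
P = 400·0.9967·0.9719 − 350·0.9671 = 387.4771 − 338.4850 = 48.9921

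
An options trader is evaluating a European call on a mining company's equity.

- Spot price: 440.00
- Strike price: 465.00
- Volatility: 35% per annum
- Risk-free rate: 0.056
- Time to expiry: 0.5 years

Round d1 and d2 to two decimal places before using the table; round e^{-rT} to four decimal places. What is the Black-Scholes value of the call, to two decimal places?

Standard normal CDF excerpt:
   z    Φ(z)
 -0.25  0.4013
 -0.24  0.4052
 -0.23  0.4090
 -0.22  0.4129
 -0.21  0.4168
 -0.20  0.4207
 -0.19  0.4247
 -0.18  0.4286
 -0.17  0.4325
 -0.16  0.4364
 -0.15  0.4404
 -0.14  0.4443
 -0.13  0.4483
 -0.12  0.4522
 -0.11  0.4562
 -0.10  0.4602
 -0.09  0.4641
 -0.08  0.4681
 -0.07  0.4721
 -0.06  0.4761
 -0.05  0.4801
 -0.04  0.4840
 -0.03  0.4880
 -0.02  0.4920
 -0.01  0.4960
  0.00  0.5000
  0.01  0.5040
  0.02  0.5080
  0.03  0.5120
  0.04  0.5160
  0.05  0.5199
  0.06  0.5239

36.82

σ√T = 0.35·√0.5 = 0.2475
d₁ = [ln(440/465) + (0.056 + ½·0.35²)·0.5] / (σ√T) = (-0.0553 + 0.0586) / 0.2475 = 0.0136 which rounds to 0.01
d₂ = 0.0136 − 0.2475 = -0.2339 which rounds to -0.23
e^(−rT) = e^(−0.056·0.5) = 0.9724
C = 440·N(0.01) − 465·0.9724·N(-0.23) = 440·0.5040 − 465·0.9724·0.4090 = 221.7600 − 184.9359 = 36.8241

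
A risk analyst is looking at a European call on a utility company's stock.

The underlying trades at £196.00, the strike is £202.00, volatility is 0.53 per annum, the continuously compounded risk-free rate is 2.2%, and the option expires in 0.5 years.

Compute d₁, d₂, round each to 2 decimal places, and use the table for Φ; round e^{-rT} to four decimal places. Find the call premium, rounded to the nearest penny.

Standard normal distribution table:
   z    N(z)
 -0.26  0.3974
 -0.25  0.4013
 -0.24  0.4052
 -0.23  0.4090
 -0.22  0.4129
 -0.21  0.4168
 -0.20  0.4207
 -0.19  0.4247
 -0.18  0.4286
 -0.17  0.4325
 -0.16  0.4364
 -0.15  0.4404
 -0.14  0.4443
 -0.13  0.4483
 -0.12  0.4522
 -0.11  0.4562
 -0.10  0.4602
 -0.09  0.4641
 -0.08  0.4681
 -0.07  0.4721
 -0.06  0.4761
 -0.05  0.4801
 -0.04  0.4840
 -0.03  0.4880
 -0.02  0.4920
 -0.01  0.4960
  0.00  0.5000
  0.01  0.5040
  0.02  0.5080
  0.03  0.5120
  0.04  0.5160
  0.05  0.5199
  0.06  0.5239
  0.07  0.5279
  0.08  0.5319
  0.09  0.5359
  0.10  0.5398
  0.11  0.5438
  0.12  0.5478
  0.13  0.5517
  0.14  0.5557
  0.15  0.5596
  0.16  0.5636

£27.96

σ√T = 0.53·√0.5 = 0.3748
d₁ = [ln(196/202) + (0.022 + ½·0.53²)·0.5] / (σ√T) = (-0.0302 + 0.0812) / 0.3748 = 0.1363 which rounds to 0.14
d₂ = 0.1363 − 0.3748 = -0.2385 which rounds to -0.24
e^(−rT) = e^(−0.022·0.5) = 0.9891
N(d₁) = N(0.14) = 0.5557;  N(d₂) = N(-0.24) = 0.4052
C = 196·0.5557 − 202·0.9891·0.4052 = 108.9172 − 80.9582 = 27.9590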